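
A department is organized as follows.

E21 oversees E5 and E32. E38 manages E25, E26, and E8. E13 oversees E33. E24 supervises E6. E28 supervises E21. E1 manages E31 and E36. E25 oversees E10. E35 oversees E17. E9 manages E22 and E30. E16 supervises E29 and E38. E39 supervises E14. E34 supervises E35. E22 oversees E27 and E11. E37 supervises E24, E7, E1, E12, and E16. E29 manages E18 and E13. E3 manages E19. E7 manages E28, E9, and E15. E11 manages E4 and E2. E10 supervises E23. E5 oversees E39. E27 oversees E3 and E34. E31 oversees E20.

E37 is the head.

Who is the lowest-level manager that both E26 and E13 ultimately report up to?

E26's chain of managers is E38, E16, E37. E13's chain of managers is E29, E16, E37. The first manager that appears in both chains is E16.

E16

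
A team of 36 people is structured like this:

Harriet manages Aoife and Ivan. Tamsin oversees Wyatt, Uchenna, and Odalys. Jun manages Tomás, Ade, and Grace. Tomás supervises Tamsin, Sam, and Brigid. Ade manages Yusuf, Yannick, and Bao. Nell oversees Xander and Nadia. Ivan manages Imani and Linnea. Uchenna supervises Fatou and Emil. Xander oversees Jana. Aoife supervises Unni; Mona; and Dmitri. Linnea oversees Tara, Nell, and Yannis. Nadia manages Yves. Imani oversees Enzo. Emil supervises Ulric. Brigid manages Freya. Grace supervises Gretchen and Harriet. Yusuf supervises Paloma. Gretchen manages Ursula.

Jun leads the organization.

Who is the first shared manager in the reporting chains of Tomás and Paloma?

Jun

Tomás's chain of managers is Jun. Paloma's chain of managers is Yusuf, Ade, Jun. The first manager that appears in both chains is Jun.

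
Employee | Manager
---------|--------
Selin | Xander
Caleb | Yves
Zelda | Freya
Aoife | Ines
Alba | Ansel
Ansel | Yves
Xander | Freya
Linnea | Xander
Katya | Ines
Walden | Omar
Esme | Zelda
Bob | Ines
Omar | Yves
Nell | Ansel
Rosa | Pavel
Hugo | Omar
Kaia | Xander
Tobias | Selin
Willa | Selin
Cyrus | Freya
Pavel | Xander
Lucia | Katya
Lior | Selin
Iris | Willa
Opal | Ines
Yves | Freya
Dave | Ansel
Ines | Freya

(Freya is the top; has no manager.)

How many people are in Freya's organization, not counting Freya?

Freya directly manages Ines, Zelda, Yves, Xander, Cyrus. Under Ines: Opal, Bob, Aoife, Katya, Lucia (5). Under Zelda: Esme (1). Under Yves: Caleb, Omar, Hugo, Walden, Ansel, Nell, Alba, Dave (8). Under Xander: Kaia, Linnea, Selin, Lior, Tobias, Willa, Iris, Pavel, Rosa (9). Cyrus has no reports. So Freya's organization is 5 direct reports plus everyone under them: 6 + 2 + 9 + 10 + 1 = 28.

28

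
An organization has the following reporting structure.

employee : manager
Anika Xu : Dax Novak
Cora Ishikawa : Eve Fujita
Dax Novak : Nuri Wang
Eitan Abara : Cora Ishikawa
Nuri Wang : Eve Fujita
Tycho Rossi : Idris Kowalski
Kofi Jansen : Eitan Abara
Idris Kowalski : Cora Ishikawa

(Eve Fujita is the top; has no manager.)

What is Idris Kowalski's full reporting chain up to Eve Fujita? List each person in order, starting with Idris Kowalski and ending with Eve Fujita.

Idris Kowalski reports to Cora Ishikawa. Cora Ishikawa reports to Eve Fujita. Eve Fujita is at the top.

Idris Kowalski -> Cora Ishikawa -> Eve Fujita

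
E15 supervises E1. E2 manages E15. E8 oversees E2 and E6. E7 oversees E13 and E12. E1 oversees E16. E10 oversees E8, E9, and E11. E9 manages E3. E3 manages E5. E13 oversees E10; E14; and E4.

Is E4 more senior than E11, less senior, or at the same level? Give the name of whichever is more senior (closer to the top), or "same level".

E4 is 2 levels below E7; E11 is 3. E4 is higher.

E4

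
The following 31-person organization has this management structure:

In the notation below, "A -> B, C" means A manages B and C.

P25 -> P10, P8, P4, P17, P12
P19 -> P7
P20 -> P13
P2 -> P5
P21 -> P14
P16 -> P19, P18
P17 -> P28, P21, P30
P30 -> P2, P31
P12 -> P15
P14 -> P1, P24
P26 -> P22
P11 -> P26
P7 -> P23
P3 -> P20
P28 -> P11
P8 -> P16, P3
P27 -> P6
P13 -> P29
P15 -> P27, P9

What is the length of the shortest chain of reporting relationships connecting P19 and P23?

2

P23 is in P19's organization: the chain from P23 up to P19 is P23 → P7 → P19, which is 2 links.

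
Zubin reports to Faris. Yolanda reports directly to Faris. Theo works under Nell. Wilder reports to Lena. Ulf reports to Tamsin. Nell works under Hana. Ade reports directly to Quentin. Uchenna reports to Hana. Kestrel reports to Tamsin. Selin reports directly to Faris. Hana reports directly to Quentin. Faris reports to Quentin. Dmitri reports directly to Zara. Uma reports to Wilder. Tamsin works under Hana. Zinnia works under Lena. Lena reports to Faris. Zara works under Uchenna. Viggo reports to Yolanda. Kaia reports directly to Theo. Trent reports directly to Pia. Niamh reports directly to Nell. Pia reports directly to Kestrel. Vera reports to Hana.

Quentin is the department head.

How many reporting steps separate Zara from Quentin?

Chain from Zara up to Quentin: Zara → Uchenna → Hana → Quentin. That is 3 steps up, so Zara is 3 levels below Quentin.

3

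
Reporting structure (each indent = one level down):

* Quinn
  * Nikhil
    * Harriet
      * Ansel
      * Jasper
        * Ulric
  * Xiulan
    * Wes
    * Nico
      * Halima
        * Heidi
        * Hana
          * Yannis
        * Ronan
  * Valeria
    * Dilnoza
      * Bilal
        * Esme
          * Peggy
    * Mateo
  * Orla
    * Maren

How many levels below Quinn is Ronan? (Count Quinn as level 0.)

Chain from Ronan up to Quinn: Ronan → Halima → Nico → Xiulan → Quinn. That is 4 steps up, so Ronan is 4 levels below Quinn.

4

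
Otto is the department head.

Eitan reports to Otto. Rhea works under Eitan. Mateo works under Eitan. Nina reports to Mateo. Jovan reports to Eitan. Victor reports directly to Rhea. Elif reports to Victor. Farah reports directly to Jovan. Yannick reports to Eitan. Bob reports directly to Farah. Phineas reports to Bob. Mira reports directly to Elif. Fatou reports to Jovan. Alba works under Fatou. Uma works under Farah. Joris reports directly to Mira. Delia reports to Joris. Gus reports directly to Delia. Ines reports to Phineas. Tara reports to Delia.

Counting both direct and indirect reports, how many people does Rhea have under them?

Rhea directly manages Victor. Under Victor: Elif, Mira, Joris, Delia, Tara, Gus (6). That's 7 in total.

7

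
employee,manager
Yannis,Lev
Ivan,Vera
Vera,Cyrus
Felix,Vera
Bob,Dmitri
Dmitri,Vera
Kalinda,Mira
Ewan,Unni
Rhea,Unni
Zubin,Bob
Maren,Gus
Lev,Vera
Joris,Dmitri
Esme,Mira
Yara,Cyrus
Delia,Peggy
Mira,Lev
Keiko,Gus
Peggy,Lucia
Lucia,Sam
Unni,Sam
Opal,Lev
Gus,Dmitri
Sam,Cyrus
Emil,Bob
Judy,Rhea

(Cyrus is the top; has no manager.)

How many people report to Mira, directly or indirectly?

Mira directly manages Kalinda, Esme. Kalinda has no reports. Esme has no reports. So Mira's organization is 2 direct reports plus everyone under them: 1 + 1 = 2.

2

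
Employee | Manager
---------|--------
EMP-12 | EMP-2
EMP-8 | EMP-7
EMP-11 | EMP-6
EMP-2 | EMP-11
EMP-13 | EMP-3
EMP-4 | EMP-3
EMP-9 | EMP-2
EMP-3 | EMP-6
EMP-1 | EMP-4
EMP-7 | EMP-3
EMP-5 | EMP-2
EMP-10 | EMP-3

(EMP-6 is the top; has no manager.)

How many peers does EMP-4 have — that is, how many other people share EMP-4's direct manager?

EMP-4 reports to EMP-3. EMP-3's other direct reports are EMP-7, EMP-13, EMP-10 — 3 peers.

3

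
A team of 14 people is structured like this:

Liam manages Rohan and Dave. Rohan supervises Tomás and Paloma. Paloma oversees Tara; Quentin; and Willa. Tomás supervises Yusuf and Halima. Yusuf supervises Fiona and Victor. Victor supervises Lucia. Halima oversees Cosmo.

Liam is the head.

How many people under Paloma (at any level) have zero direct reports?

The people in Paloma's organization with no one reporting to them are Willa, Quentin, Tara. That is 3.

3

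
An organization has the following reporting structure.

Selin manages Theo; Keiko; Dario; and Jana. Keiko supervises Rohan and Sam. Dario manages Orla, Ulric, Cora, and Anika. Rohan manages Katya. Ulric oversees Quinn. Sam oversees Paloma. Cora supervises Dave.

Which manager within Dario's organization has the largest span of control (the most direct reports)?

Direct-report counts within Dario's organization: Dario has 4; Cora has 1; Ulric has 1. The largest is 4, held by Dario.

Dario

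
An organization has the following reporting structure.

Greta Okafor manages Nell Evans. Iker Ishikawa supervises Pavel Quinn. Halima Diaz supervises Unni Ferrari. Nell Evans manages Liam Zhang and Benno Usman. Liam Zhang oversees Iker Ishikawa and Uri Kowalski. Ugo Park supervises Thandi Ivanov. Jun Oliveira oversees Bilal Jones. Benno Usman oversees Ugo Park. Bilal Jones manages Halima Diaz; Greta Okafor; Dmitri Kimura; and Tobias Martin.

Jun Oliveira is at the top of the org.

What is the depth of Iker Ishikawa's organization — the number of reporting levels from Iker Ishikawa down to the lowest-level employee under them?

1

The longest chain under Iker Ishikawa runs Iker Ishikawa → Pavel Quinn, which is 1 level below Iker Ishikawa.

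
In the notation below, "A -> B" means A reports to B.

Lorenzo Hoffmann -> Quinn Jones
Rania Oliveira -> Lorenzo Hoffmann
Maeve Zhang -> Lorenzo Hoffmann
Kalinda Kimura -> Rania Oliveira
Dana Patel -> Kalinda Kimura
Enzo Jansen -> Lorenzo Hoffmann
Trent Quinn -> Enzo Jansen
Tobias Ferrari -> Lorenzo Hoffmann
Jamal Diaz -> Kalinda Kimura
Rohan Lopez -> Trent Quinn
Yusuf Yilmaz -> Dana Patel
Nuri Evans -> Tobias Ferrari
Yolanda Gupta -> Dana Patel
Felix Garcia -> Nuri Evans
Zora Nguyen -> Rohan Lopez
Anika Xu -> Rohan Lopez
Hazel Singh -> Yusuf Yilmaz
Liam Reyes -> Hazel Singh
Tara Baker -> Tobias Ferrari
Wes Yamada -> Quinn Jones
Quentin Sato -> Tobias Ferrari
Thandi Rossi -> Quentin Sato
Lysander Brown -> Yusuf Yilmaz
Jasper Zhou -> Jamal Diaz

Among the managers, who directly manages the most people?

Lorenzo Hoffmann

Direct-report counts: Quinn Jones has 2; Lorenzo Hoffmann has 4; Tobias Ferrari has 3; Quentin Sato has 1; Nuri Evans has 1; Enzo Jansen has 1; Trent Quinn has 1; Rohan Lopez has 2; Rania Oliveira has 1; Kalinda Kimura has 2; Jamal Diaz has 1; Dana Patel has 2; Yusuf Yilmaz has 2; Hazel Singh has 1. The largest is 4, held by Lorenzo Hoffmann.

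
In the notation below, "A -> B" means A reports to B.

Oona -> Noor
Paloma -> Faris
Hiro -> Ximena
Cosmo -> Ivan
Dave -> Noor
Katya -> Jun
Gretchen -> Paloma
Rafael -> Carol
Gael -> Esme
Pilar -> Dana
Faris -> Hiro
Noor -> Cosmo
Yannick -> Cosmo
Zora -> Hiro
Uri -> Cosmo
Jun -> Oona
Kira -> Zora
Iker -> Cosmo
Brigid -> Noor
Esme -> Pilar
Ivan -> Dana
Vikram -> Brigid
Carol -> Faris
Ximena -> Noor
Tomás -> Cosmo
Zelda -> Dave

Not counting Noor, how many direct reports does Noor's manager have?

4

Noor reports to Cosmo. Cosmo's other direct reports are Yannick, Uri, Iker, Tomás — 4 peers.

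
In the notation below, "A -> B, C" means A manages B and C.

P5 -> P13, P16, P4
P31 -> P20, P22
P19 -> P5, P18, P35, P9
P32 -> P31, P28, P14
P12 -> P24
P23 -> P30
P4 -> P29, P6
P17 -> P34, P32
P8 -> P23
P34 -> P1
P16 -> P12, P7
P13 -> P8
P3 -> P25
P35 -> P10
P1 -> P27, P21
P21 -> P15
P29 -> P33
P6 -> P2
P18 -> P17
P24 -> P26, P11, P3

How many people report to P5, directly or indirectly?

P5 directly manages P13, P16, P4. Under P13: P8, P23, P30 (3). Under P16: P7, P12, P24, P3, P25, P11, P26 (7). Under P4: P6, P2, P29, P33 (4). So P5's organization is 3 direct reports plus everyone under them: 4 + 8 + 5 = 17.

17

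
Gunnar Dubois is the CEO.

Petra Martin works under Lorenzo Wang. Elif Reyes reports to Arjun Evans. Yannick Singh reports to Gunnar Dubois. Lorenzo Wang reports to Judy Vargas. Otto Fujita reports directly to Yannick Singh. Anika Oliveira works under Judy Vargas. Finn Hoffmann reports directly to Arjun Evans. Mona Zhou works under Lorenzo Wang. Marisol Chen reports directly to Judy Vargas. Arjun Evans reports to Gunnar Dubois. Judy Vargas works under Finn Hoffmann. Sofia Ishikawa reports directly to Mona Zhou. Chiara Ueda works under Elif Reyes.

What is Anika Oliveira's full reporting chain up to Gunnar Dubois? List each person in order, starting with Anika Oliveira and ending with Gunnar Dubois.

Anika Oliveira reports to Judy Vargas. Judy Vargas reports to Finn Hoffmann. Finn Hoffmann reports to Arjun Evans. Arjun Evans reports to Gunnar Dubois. Gunnar Dubois is at the top.

Anika Oliveira -> Judy Vargas -> Finn Hoffmann -> Arjun Evans -> Gunnar Dubois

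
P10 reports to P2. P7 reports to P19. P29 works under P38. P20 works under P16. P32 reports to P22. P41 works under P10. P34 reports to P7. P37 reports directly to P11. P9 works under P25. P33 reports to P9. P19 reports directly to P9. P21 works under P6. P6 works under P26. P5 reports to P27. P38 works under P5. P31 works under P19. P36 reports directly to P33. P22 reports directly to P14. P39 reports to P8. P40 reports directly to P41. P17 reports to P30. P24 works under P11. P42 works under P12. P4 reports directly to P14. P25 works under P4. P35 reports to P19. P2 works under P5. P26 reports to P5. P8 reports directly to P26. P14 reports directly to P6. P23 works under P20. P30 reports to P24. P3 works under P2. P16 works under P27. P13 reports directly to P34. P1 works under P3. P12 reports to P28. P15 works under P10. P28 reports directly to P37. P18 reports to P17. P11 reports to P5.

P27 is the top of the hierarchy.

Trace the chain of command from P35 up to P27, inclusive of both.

P35 reports to P19. P19 reports to P9. P9 reports to P25. P25 reports to P4. P4 reports to P14. P14 reports to P6. P6 reports to P26. P26 reports to P5. P5 reports to P27. P27 is at the top.

P35 -> P19 -> P9 -> P25 -> P4 -> P14 -> P6 -> P26 -> P5 -> P27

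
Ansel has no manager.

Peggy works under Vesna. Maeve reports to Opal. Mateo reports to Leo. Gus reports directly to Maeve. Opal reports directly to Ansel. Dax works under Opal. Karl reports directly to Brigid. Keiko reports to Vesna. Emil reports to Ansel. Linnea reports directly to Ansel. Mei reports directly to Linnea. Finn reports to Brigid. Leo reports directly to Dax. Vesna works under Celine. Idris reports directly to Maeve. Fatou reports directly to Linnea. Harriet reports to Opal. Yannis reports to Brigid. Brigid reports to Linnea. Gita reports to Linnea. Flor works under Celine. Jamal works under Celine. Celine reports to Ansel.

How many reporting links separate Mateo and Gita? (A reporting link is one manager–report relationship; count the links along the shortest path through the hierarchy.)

6

Mateo is 4 levels below Ansel, and Gita is 2 levels below Ansel (their lowest common manager). The shortest path runs up from Mateo to Ansel and back down to Gita: 4 + 2 = 6 links.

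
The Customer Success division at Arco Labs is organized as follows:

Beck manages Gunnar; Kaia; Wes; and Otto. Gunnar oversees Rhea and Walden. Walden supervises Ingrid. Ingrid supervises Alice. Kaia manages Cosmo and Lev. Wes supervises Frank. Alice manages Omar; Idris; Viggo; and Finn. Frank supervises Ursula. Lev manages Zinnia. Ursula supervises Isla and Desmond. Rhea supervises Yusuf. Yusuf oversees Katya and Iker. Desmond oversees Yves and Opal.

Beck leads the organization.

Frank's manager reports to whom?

Frank reports to Wes, and Wes reports to Beck. So Frank's skip-level manager is Beck.

Beck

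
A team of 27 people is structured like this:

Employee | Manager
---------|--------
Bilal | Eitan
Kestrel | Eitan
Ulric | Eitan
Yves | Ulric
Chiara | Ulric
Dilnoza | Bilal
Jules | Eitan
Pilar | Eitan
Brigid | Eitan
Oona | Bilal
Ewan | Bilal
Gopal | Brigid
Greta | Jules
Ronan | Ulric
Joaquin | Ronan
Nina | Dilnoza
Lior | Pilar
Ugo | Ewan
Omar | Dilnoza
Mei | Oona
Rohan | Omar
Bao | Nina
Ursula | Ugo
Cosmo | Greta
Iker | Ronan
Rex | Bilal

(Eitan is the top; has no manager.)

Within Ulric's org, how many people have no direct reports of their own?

The people in Ulric's organization with no one reporting to them are Iker, Joaquin, Chiara, Yves. That is 4.

4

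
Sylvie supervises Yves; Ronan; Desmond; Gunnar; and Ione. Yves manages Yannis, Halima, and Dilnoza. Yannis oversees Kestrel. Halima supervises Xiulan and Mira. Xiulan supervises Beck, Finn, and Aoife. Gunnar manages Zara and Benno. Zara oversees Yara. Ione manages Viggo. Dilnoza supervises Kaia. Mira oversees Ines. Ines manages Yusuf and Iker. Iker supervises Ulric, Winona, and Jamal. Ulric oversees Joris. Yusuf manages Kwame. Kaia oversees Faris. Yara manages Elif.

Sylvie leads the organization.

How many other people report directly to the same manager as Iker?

1

Iker reports to Ines. Ines's other direct reports are Yusuf — 1 peer.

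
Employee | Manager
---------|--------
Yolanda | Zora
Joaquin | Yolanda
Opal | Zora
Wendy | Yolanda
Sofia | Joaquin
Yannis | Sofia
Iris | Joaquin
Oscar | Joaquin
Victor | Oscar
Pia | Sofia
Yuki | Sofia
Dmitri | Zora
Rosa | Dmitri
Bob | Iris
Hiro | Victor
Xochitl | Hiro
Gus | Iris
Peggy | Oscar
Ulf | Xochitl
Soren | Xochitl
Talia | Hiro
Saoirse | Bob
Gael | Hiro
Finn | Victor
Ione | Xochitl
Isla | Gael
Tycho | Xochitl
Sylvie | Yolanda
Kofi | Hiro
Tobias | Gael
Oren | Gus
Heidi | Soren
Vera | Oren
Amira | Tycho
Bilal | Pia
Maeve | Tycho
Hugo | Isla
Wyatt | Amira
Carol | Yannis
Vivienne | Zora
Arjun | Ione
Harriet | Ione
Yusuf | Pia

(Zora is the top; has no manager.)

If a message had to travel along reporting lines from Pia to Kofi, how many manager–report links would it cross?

Pia is 2 levels below Joaquin, and Kofi is 4 levels below Joaquin (their lowest common manager). The shortest path runs up from Pia to Joaquin and back down to Kofi: 2 + 4 = 6 links.

6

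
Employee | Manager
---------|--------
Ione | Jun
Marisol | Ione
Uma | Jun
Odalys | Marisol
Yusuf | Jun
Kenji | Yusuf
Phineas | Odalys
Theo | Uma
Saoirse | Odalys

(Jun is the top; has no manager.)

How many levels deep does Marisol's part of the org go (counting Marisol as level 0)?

2

The longest chain under Marisol runs Marisol → Odalys → Saoirse, which is 2 levels below Marisol.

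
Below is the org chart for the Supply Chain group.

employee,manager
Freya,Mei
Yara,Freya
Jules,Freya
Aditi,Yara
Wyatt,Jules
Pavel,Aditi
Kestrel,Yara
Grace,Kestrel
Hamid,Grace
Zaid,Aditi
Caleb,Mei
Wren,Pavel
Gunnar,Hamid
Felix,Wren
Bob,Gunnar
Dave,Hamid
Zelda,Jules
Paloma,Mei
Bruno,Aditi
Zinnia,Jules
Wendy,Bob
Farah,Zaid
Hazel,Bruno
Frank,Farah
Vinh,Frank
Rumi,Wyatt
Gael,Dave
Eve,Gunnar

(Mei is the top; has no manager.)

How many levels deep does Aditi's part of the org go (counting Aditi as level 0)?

4

The longest chain under Aditi runs Aditi → Zaid → Farah → Frank → Vinh, which is 4 levels below Aditi.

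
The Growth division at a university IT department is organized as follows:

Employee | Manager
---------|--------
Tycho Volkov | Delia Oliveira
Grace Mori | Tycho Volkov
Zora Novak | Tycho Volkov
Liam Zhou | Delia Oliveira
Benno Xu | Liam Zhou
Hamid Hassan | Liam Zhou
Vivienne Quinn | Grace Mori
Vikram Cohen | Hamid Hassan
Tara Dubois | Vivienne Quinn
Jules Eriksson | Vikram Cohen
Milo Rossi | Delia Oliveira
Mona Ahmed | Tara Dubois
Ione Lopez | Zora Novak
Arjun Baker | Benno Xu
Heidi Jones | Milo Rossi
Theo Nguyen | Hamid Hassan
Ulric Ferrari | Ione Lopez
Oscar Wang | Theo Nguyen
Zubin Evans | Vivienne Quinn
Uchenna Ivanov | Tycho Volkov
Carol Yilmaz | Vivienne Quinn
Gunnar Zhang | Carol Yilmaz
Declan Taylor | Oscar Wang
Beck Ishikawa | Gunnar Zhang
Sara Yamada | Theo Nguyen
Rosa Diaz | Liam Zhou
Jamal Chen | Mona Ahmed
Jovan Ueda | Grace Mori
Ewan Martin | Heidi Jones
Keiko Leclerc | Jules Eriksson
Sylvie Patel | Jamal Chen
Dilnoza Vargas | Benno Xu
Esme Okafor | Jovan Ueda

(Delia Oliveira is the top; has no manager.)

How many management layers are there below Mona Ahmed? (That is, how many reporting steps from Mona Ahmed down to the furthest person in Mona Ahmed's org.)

2

The longest chain under Mona Ahmed runs Mona Ahmed → Jamal Chen → Sylvie Patel, which is 2 levels below Mona Ahmed.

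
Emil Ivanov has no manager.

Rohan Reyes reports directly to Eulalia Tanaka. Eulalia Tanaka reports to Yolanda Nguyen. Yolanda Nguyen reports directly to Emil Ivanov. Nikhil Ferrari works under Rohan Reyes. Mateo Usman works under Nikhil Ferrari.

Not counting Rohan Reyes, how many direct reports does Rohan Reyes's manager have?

Rohan Reyes reports to Eulalia Tanaka, and Eulalia Tanaka has no other direct reports. Rohan Reyes has 0 peers.

0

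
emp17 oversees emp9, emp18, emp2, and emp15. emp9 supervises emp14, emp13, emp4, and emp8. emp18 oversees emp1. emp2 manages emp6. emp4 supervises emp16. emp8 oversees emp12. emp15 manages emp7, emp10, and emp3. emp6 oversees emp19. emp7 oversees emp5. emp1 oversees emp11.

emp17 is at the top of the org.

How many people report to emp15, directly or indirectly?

4

emp15 directly manages emp7, emp10, emp3. Under emp7: emp5 (1). emp10 has no reports. emp3 has no reports. So emp15's organization is 3 direct reports plus everyone under them: 2 + 1 + 1 = 4.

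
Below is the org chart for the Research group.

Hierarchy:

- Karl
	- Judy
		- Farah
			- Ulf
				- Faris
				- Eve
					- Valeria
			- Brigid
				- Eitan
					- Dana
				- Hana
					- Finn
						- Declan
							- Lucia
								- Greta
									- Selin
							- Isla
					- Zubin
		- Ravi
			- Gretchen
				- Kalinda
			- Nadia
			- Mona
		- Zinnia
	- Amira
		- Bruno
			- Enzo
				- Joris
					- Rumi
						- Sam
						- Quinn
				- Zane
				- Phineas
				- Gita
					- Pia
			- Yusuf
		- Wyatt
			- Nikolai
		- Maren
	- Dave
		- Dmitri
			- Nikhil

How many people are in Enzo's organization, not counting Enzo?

Enzo directly manages Joris, Zane, Phineas, Gita. Under Joris: Rumi, Quinn, Sam (3). Zane has no reports. Phineas has no reports. Under Gita: Pia (1). So Enzo's organization is 4 direct reports plus everyone under them: 4 + 1 + 1 + 2 = 8.

8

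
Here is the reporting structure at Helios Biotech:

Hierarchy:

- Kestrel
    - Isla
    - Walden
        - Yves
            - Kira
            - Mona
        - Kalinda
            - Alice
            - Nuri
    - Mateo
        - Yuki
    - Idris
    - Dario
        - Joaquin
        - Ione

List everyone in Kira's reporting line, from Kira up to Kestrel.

Kira -> Yves -> Walden -> Kestrel

Kira reports to Yves. Yves reports to Walden. Walden reports to Kestrel. Kestrel is at the top.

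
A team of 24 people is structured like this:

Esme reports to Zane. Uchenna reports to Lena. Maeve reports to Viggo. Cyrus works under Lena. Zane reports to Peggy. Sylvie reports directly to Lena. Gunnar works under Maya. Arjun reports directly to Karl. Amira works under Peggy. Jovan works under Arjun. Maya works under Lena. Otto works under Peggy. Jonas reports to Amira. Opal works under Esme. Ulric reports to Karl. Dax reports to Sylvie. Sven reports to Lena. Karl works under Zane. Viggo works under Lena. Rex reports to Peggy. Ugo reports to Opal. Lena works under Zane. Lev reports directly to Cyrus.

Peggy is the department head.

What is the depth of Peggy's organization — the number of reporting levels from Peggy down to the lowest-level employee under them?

4

The longest chain under Peggy runs Peggy → Zane → Esme → Opal → Ugo, which is 4 levels below Peggy.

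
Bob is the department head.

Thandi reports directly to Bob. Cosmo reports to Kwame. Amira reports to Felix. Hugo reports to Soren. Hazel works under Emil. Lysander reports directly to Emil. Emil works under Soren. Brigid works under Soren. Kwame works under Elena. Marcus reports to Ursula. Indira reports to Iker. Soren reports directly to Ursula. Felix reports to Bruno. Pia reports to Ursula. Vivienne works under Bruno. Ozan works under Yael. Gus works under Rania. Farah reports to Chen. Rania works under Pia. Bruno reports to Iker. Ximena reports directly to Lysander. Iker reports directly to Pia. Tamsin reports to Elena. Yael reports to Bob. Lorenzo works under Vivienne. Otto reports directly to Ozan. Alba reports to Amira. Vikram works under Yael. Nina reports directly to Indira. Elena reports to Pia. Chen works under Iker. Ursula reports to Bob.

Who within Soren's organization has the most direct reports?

Soren

Direct-report counts within Soren's organization: Soren has 3; Emil has 2; Lysander has 1. The largest is 3, held by Soren.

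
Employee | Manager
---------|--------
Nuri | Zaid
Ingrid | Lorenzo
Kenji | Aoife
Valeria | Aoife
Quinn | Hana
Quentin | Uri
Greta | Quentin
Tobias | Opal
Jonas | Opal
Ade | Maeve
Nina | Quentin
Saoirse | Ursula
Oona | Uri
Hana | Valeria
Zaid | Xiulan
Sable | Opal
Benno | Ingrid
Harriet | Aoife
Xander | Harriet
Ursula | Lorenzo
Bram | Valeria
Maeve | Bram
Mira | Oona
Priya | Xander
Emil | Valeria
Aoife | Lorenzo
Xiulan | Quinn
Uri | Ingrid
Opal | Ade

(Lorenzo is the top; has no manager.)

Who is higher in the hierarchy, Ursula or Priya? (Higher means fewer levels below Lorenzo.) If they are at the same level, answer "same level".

Ursula

Ursula is 1 level below Lorenzo; Priya is 4. Ursula is higher.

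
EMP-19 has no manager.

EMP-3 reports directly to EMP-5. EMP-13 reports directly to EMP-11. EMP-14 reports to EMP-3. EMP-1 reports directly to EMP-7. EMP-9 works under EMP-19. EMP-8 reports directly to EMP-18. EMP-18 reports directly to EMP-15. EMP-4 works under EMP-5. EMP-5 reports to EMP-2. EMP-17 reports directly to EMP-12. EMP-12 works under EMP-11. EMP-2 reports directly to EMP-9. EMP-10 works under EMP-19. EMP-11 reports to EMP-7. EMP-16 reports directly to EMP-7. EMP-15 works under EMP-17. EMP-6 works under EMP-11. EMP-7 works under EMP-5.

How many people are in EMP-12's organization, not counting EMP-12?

4

EMP-12 directly manages EMP-17. Under EMP-17: EMP-15, EMP-18, EMP-8 (3). That's 4 in total.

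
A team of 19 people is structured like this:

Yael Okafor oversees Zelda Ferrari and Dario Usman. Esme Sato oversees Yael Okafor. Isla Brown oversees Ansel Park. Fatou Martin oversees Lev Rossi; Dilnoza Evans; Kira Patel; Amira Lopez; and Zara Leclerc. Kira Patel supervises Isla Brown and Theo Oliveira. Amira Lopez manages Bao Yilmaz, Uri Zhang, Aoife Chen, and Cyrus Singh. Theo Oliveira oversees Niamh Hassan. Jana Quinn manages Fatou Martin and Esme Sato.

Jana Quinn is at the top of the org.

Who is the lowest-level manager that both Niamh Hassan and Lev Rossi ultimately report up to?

Fatou Martin

Niamh Hassan's chain of managers is Theo Oliveira, Kira Patel, Fatou Martin, Jana Quinn. Lev Rossi's chain of managers is Fatou Martin, Jana Quinn. The first manager that appears in both chains is Fatou Martin.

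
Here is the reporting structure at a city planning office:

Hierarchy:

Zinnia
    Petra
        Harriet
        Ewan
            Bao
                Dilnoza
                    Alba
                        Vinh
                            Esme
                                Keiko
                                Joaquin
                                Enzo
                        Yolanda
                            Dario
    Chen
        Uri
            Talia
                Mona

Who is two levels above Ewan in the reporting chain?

Zinnia

Ewan reports to Petra, and Petra reports to Zinnia. So Ewan's skip-level manager is Zinnia.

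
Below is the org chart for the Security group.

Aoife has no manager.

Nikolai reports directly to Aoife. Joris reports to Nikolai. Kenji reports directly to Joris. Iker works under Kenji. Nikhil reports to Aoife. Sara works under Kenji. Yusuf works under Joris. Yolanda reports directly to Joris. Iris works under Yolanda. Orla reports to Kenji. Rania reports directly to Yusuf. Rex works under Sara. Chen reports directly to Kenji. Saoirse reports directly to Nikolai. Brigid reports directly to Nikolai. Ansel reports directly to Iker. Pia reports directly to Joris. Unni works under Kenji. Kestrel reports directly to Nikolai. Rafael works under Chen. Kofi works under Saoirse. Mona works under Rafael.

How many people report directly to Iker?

Iker directly manages Ansel. That is 1 direct report.

1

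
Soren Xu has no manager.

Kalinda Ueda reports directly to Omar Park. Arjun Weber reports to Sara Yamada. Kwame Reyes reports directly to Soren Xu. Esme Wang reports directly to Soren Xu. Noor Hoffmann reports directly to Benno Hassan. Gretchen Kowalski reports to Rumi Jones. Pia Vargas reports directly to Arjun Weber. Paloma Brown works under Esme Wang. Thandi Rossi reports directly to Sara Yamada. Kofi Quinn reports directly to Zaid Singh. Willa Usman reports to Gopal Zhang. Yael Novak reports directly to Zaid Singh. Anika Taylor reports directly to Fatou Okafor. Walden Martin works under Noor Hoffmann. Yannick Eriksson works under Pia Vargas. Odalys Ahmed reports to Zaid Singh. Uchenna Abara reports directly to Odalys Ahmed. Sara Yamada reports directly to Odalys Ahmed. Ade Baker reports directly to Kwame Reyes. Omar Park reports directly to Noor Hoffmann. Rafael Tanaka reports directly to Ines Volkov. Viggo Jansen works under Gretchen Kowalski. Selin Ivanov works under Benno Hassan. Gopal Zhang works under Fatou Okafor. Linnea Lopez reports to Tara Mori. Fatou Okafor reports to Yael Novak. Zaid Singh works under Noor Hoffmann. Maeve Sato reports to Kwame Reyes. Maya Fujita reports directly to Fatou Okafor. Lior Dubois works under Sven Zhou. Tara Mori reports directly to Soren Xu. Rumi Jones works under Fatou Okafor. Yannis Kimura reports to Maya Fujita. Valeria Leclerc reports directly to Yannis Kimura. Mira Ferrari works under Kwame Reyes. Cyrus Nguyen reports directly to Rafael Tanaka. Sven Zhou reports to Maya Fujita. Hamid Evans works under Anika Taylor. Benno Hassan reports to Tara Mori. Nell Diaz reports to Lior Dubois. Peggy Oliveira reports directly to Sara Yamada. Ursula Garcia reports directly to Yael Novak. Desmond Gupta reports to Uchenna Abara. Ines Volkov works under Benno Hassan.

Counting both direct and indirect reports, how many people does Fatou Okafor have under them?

13

Fatou Okafor directly manages Maya Fujita, Rumi Jones, Gopal Zhang, Anika Taylor. Under Maya Fujita: Yannis Kimura, Valeria Leclerc, Sven Zhou, Lior Dubois, Nell Diaz (5). Under Rumi Jones: Gretchen Kowalski, Viggo Jansen (2). Under Gopal Zhang: Willa Usman (1). Under Anika Taylor: Hamid Evans (1). So Fatou Okafor's organization is 4 direct reports plus everyone under them: 6 + 3 + 2 + 2 = 13.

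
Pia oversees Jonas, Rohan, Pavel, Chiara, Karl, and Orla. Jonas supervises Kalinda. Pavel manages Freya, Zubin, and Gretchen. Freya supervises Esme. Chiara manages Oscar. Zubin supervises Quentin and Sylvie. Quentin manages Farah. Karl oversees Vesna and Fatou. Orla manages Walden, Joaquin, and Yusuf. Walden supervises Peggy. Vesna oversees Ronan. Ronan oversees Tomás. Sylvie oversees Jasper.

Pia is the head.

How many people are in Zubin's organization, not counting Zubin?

4

Zubin directly manages Quentin, Sylvie. Under Quentin: Farah (1). Under Sylvie: Jasper (1). So Zubin's organization is 2 direct reports plus everyone under them: 2 + 2 = 4.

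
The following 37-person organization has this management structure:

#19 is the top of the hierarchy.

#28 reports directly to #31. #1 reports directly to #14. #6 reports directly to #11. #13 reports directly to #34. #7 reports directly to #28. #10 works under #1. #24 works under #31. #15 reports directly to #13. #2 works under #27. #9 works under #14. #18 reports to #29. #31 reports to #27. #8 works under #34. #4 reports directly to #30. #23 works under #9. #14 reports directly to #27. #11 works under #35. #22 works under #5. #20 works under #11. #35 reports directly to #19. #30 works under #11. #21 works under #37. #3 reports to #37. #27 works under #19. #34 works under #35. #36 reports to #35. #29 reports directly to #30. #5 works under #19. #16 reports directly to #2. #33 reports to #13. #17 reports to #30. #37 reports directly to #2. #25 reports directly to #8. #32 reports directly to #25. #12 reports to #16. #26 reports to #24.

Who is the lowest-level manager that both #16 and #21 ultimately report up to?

#16's chain of managers is #2, #27, #19. #21's chain of managers is #37, #2, #27, #19. The first manager that appears in both chains is #2.

#2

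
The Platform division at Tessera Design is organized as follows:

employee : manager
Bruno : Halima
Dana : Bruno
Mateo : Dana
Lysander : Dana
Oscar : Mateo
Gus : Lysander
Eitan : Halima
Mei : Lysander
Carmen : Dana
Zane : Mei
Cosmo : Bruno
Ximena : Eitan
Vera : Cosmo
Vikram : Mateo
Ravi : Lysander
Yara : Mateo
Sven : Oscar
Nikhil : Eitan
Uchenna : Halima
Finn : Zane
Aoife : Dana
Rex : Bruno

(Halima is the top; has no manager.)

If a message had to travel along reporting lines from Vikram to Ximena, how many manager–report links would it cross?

6

Vikram is 4 levels below Halima, and Ximena is 2 levels below Halima (their lowest common manager). The shortest path runs up from Vikram to Halima and back down to Ximena: 4 + 2 = 6 links.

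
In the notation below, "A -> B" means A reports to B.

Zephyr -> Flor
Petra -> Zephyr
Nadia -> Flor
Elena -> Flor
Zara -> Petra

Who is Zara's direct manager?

Petra

Zara reports directly to Petra.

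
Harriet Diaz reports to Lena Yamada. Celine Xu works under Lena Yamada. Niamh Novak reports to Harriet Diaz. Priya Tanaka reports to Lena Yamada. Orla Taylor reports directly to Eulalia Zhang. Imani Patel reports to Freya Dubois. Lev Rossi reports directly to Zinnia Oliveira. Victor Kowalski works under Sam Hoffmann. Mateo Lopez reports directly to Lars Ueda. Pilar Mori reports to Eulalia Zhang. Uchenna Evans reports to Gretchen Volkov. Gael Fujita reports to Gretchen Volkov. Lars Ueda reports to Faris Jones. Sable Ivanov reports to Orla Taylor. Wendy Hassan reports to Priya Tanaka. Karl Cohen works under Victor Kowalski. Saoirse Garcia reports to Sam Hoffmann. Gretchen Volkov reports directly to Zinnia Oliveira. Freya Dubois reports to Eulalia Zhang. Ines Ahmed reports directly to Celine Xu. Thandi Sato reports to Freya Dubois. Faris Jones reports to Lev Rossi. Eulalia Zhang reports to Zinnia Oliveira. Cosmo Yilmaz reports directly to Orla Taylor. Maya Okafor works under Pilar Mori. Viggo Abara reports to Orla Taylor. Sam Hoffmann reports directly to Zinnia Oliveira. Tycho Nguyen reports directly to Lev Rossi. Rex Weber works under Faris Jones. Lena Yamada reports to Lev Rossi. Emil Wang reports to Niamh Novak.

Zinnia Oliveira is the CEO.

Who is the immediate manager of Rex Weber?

Rex Weber reports directly to Faris Jones.

Faris Jones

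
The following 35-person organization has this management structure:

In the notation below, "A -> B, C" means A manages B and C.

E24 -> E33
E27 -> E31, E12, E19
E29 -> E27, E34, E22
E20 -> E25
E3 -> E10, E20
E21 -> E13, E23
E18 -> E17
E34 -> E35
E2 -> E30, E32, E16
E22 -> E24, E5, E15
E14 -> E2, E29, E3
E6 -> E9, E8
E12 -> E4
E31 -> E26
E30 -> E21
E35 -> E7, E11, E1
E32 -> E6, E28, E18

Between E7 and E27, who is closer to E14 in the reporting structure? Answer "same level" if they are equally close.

E7 is 4 levels below E14; E27 is 2. E27 is higher.

E27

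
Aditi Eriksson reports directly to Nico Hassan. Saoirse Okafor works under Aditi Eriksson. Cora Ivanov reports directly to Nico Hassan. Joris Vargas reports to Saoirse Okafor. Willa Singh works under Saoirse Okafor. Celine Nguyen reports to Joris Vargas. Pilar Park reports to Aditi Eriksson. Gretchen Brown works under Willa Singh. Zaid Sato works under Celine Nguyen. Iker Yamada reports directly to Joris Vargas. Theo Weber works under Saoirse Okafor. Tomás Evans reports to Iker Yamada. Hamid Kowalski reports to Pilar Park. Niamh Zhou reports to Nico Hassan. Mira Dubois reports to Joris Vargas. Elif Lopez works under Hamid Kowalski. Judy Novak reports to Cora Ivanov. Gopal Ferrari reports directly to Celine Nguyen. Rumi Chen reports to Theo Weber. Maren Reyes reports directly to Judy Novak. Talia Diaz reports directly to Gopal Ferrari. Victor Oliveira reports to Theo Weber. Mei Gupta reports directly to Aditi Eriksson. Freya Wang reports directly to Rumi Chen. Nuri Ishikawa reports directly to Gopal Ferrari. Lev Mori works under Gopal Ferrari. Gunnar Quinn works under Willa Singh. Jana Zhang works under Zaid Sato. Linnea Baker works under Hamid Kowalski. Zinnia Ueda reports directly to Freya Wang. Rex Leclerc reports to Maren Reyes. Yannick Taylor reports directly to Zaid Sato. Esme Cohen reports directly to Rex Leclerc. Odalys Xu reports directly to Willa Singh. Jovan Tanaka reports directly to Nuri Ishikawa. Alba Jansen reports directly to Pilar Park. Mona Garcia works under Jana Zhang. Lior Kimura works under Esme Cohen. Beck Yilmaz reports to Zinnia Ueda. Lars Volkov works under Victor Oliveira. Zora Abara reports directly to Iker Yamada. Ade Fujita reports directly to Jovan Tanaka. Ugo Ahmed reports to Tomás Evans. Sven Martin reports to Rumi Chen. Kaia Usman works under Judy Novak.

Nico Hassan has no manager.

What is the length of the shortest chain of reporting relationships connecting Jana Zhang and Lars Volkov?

7

Jana Zhang is 4 levels below Saoirse Okafor, and Lars Volkov is 3 levels below Saoirse Okafor (their lowest common manager). The shortest path runs up from Jana Zhang to Saoirse Okafor and back down to Lars Volkov: 4 + 3 = 7 links.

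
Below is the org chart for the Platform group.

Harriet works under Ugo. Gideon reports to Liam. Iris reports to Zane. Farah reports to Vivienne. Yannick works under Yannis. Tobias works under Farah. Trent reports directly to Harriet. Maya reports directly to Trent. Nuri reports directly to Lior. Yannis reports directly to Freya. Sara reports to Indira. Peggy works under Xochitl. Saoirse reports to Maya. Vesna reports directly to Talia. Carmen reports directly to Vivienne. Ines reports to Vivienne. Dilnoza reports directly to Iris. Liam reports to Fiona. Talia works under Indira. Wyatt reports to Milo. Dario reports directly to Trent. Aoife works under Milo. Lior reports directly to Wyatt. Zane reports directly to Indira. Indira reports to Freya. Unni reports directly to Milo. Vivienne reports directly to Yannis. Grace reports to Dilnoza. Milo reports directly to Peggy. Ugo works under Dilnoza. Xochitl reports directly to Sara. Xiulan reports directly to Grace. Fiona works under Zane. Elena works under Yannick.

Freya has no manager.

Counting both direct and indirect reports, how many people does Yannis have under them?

7

Yannis directly manages Vivienne, Yannick. Under Vivienne: Ines, Carmen, Farah, Tobias (4). Under Yannick: Elena (1). So Yannis's organization is 2 direct reports plus everyone under them: 5 + 2 = 7.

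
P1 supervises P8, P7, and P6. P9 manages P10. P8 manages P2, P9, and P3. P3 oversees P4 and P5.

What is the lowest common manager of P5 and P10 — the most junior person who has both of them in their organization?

P5's chain of managers is P3, P8, P1. P10's chain of managers is P9, P8, P1. The first manager that appears in both chains is P8.

P8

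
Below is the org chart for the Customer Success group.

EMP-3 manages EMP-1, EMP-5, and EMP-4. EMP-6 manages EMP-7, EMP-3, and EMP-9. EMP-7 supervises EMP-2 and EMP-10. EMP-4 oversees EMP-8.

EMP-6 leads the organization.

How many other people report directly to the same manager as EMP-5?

EMP-5 reports to EMP-3. EMP-3's other direct reports are EMP-1, EMP-4 — 2 peers.

2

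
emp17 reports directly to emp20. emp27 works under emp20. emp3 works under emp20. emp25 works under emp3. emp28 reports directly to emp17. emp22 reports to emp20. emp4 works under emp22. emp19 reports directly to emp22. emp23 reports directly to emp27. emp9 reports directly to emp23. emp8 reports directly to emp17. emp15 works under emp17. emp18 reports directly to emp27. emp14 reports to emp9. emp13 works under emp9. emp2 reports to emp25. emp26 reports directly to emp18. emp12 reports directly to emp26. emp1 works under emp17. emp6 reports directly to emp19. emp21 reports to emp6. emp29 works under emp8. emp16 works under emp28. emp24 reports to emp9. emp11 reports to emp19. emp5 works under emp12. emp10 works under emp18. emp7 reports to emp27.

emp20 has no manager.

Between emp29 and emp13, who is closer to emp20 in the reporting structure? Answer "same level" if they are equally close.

emp29 is 3 levels below emp20; emp13 is 4. emp29 is higher.

emp29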